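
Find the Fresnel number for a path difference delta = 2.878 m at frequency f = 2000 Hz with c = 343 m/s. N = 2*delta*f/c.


N = 2*delta*f/c = 2*delta/lambda, where lambda = c/f
lambda = 343 / 2000 = 0.1715 m
N = 2 * 2.878 / 0.1715 = 33.563


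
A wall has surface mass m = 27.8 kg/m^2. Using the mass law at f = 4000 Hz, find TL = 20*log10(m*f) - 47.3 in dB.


m * f = 27.8 * 4000 = 111200
20*log10(111200) = 100.922 dB
TL = 100.922 - 47.3 = 53.622 dB


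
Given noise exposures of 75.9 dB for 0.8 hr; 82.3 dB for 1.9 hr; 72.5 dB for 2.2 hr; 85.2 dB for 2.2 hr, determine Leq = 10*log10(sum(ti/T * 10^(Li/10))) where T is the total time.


T_total = 0.8 + 1.9 + 2.2 + 2.2 = 7.1 hr
(0.8/7.1) * 10^(75.9/10) = 4.38361e+06
(1.9/7.1) * 10^(82.3/10) = 4.5446e+07
(2.2/7.1) * 10^(72.5/10) = 5.51016e+06
(2.2/7.1) * 10^(85.2/10) = 1.02604e+08
Sum = 4.38361e+06 + 4.5446e+07 + 5.51016e+06 + 1.02604e+08 = 1.57944e+08
Leq = 10*log10(1.57944e+08) = 81.985 dB


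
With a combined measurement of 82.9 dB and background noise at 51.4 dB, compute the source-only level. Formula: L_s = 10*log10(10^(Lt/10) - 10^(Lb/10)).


10^(82.9/10) = 1.94984e+08
10^(51.4/10) = 138038
Difference = 1.94984e+08 - 138038 = 1.94846e+08
L_source = 10*log10(1.94846e+08) = 82.897 dB


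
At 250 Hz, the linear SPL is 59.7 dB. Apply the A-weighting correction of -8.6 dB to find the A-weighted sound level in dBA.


A-weighting table: 250 Hz -> -8.6 dB correction
SPL_A = SPL + correction = 59.7 + (-8.6) = 51.1 dBA


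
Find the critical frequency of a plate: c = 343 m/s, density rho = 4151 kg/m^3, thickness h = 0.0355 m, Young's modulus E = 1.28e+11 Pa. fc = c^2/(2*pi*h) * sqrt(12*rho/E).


12*rho/E = 12*4151/1.28e+11 = 3.89156e-07
sqrt(12*rho/E) = sqrt(3.89156e-07) = 0.000623824
c^2/(2*pi*h) = 343^2/(2*pi*0.0355) = 527448
fc = 527448 * 0.000623824 = 329.03 Hz


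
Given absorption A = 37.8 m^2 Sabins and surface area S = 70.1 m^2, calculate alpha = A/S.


Absorption coefficient = absorbed power / incident power
alpha = A / S = 37.8 / 70.1 = 0.53923


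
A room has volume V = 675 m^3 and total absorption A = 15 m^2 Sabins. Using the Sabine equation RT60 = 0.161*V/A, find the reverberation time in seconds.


RT60 = 0.161 * 675 / 15 = 7.245 s


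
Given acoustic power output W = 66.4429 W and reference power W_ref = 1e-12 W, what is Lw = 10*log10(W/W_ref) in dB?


W / W_ref = 66.4429 / 1e-12 = 6.64429e+13
Lw = 10 * log10(6.64429e+13) = 138.22 dB


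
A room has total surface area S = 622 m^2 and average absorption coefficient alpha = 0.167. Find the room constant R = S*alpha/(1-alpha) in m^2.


R = 622 * 0.167 / (1 - 0.167) = 124.7 m^2


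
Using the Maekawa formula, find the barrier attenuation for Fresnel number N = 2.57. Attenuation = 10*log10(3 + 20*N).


3 + 20*N = 3 + 20*2.57 = 54.4
Att = 10*log10(54.4) = 17.356 dB


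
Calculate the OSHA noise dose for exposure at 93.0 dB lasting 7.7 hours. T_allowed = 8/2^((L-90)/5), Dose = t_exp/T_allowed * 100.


T_allowed = 8 / 2^((93.0 - 90)/5) = 5.27803 hr
Dose = 7.7 / 5.27803 * 100 = 145.89 %


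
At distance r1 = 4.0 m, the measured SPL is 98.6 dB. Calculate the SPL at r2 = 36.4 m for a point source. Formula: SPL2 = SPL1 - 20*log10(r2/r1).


r2/r1 = 36.4/4.0 = 9.1
Correction = 20*log10(9.1) = 19.1808 dB
SPL2 = 98.6 - 19.1808 = 79.419 dB


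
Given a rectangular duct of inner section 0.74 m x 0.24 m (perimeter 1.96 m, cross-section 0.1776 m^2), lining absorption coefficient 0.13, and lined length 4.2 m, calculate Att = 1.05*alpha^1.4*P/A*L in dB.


alpha^1.4 = 0.13^1.4 = 0.0574805
Attenuation rate = 1.05 * alpha^1.4 * P / A
= 1.05 * 0.0574805 * 1.96 / 0.1776 = 0.666075 dB/m
Total Att = 0.666075 * 4.2 = 2.7975 dB


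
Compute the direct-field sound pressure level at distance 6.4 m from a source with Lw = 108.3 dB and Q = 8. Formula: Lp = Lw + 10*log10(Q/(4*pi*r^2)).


4*pi*r^2 = 4*pi*6.4^2 = 514.719 m^2
Q / (4*pi*r^2) = 8 / 514.719 = 0.0155425
Lp = 108.3 + 10*log10(0.0155425) = 90.215 dB


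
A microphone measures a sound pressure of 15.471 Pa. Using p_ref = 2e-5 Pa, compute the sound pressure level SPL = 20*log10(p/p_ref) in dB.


p / p_ref = 15.471 / 2e-5 = 773550
SPL = 20 * log10(773550) = 117.77 dB


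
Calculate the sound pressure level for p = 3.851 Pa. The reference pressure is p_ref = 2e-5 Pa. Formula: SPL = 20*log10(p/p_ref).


p / p_ref = 3.851 / 2e-5 = 192550
SPL = 20 * log10(192550) = 105.69 dB


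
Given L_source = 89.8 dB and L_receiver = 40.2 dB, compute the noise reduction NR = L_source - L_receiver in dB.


NR = L_source - L_receiver (difference between source and receiving room levels)
NR = 89.8 - 40.2 = 49.6 dB


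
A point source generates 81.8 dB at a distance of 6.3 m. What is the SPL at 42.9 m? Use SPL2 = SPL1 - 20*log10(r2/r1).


r2/r1 = 42.9/6.3 = 6.80952
Correction = 20*log10(6.80952) = 16.6623 dB
SPL2 = 81.8 - 16.6623 = 65.138 dB


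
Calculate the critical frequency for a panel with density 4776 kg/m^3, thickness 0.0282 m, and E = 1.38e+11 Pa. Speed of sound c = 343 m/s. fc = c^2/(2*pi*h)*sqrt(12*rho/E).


12*rho/E = 12*4776/1.38e+11 = 4.15304e-07
sqrt(12*rho/E) = sqrt(4.15304e-07) = 0.000644441
c^2/(2*pi*h) = 343^2/(2*pi*0.0282) = 663987
fc = 663987 * 0.000644441 = 427.9 Hz


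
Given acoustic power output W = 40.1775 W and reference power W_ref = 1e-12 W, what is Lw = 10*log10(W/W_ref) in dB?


W / W_ref = 40.1775 / 1e-12 = 4.01775e+13
Lw = 10 * log10(4.01775e+13) = 136.04 dB


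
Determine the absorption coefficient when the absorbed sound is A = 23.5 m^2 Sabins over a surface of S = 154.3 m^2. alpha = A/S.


Absorption coefficient = absorbed power / incident power
alpha = A / S = 23.5 / 154.3 = 0.1523


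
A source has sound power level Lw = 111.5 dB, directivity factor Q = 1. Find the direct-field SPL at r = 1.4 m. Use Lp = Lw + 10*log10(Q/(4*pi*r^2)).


4*pi*r^2 = 4*pi*1.4^2 = 24.6301 m^2
Q / (4*pi*r^2) = 1 / 24.6301 = 0.0406007
Lp = 111.5 + 10*log10(0.0406007) = 97.585 dB


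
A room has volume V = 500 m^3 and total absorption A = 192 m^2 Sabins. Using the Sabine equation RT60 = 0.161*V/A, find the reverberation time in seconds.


RT60 = 0.161 * 500 / 192 = 0.41927 s


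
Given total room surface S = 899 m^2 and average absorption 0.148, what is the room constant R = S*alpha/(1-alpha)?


R = 899 * 0.148 / (1 - 0.148) = 156.16 m^2


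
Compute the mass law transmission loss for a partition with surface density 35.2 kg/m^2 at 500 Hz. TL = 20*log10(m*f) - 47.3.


m * f = 35.2 * 500 = 17600
20*log10(17600) = 84.9103 dB
TL = 84.9103 - 47.3 = 37.61 dB


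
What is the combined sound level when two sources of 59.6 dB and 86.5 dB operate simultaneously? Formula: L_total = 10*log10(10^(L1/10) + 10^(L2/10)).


10^(59.6/10) = 912011
10^(86.5/10) = 4.46684e+08
Sum = 912011 + 4.46684e+08 = 4.47596e+08
L_total = 10*log10(4.47596e+08) = 86.509 dB


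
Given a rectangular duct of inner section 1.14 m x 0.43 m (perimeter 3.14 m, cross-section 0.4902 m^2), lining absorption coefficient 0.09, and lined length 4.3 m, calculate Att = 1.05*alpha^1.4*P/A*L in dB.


alpha^1.4 = 0.09^1.4 = 0.034351
Attenuation rate = 1.05 * alpha^1.4 * P / A
= 1.05 * 0.034351 * 3.14 / 0.4902 = 0.231039 dB/m
Total Att = 0.231039 * 4.3 = 0.99347 dB


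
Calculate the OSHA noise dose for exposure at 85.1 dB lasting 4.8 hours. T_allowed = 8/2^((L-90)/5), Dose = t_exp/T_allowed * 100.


T_allowed = 8 / 2^((85.1 - 90)/5) = 15.7797 hr
Dose = 4.8 / 15.7797 * 100 = 30.419 %


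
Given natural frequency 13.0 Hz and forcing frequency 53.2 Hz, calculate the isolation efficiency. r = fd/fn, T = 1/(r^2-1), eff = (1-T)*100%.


r = 53.2 / 13.0 = 4.09231
r^2 - 1 = 4.09231^2 - 1 = 15.747
T = 1/15.747 = 0.0635042
Efficiency = (1 - 0.0635042)*100 = 93.65 %


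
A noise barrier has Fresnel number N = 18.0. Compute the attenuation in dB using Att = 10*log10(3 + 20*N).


3 + 20*N = 3 + 20*18.0 = 363
Att = 10*log10(363) = 25.599 dB


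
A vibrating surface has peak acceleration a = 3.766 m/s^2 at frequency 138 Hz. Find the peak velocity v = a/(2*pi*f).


omega = 2*pi*f = 2*pi*138 = 867.08 rad/s
v = a / omega = 3.766 / 867.08 = 0.0043433 m/s


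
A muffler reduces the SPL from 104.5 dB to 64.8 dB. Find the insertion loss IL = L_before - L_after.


Insertion loss = SPL without muffler - SPL with muffler
IL = 104.5 - 64.8 = 39.7 dB


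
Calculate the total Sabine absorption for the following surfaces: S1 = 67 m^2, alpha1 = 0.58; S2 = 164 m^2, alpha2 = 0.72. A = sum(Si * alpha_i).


67 * 0.58 = 38.86
164 * 0.72 = 118.08
A_total = 38.86 + 118.08 = 156.94 m^2


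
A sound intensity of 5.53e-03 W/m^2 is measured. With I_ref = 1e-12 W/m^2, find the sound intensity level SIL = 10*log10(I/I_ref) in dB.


I / I_ref = 5.53e-03 / 1e-12 = 5.53e+09
SIL = 10 * log10(5.53e+09) = 97.427 dB


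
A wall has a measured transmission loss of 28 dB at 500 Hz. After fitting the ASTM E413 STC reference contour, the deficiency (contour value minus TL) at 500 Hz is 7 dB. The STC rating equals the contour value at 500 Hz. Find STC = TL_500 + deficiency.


By ASTM E413, STC = value of the fitted reference contour at 500 Hz.
Contour value at 500 Hz = TL_500 + deficiency = 28 + 7 = 35
STC = 35


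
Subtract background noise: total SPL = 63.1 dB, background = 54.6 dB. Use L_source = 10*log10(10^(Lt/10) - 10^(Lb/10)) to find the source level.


10^(63.1/10) = 2.04174e+06
10^(54.6/10) = 288403
Difference = 2.04174e+06 - 288403 = 1.75334e+06
L_source = 10*log10(1.75334e+06) = 62.439 dB


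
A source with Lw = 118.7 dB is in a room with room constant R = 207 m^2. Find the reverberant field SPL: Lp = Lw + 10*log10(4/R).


4/R = 4/207 = 0.0193237
Lp = 118.7 + 10*log10(0.0193237) = 101.56 dB


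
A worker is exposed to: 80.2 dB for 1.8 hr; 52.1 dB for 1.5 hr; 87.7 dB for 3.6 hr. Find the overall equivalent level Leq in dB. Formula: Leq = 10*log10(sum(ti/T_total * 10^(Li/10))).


T_total = 1.8 + 1.5 + 3.6 = 6.9 hr
(1.8/6.9) * 10^(80.2/10) = 2.73164e+07
(1.5/6.9) * 10^(52.1/10) = 35256.7
(3.6/6.9) * 10^(87.7/10) = 3.07223e+08
Sum = 2.73164e+07 + 35256.7 + 3.07223e+08 = 3.34575e+08
Leq = 10*log10(3.34575e+08) = 85.245 dB


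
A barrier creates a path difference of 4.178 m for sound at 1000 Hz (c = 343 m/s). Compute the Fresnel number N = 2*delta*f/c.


N = 2*delta*f/c = 2*delta/lambda, where lambda = c/f
lambda = 343 / 1000 = 0.343 m
N = 2 * 4.178 / 0.343 = 24.362


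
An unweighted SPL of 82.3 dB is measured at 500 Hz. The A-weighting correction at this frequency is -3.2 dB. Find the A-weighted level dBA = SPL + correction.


A-weighting table: 500 Hz -> -3.2 dB correction
SPL_A = SPL + correction = 82.3 + (-3.2) = 79.1 dBA


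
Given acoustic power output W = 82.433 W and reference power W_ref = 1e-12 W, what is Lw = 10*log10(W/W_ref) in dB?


W / W_ref = 82.433 / 1e-12 = 8.2433e+13
Lw = 10 * log10(8.2433e+13) = 139.16 dB


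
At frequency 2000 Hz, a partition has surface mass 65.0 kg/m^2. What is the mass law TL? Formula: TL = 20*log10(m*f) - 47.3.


m * f = 65.0 * 2000 = 130000
20*log10(130000) = 102.279 dB
TL = 102.279 - 47.3 = 54.979 dB


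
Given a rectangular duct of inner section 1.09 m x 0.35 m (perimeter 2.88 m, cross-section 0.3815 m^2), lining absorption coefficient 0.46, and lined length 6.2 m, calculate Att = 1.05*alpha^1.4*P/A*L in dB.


alpha^1.4 = 0.46^1.4 = 0.337179
Attenuation rate = 1.05 * alpha^1.4 * P / A
= 1.05 * 0.337179 * 2.88 / 0.3815 = 2.67268 dB/m
Total Att = 2.67268 * 6.2 = 16.571 dB


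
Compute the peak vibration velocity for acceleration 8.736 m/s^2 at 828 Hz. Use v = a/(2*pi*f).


omega = 2*pi*f = 2*pi*828 = 5202.48 rad/s
v = a / omega = 8.736 / 5202.48 = 0.0016792 m/s


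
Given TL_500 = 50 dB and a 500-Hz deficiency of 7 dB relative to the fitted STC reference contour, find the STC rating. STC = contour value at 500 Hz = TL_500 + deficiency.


By ASTM E413, STC = value of the fitted reference contour at 500 Hz.
Contour value at 500 Hz = TL_500 + deficiency = 50 + 7 = 57
STC = 57


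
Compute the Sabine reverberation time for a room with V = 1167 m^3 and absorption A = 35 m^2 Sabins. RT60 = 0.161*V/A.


RT60 = 0.161 * 1167 / 35 = 5.3682 s


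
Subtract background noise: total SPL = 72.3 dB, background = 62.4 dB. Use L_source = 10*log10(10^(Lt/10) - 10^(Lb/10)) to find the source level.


10^(72.3/10) = 1.69824e+07
10^(62.4/10) = 1.7378e+06
Difference = 1.69824e+07 - 1.7378e+06 = 1.52446e+07
L_source = 10*log10(1.52446e+07) = 71.831 dB


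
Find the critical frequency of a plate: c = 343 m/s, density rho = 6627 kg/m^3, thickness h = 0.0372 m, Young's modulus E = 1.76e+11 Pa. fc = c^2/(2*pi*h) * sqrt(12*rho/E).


12*rho/E = 12*6627/1.76e+11 = 4.51841e-07
sqrt(12*rho/E) = sqrt(4.51841e-07) = 0.000672191
c^2/(2*pi*h) = 343^2/(2*pi*0.0372) = 503345
fc = 503345 * 0.000672191 = 338.34 Hz


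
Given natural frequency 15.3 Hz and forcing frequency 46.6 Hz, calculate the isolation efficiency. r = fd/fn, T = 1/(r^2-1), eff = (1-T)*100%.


r = 46.6 / 15.3 = 3.04575
r^2 - 1 = 3.04575^2 - 1 = 8.27659
T = 1/8.27659 = 0.120823
Efficiency = (1 - 0.120823)*100 = 87.918 %


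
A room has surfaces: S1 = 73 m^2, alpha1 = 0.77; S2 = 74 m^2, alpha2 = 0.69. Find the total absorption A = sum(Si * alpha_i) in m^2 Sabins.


73 * 0.77 = 56.21
74 * 0.69 = 51.06
A_total = 56.21 + 51.06 = 107.27 m^2


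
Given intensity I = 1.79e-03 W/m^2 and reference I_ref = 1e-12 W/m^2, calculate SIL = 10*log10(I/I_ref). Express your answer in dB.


I / I_ref = 1.79e-03 / 1e-12 = 1.79e+09
SIL = 10 * log10(1.79e+09) = 92.529 dB


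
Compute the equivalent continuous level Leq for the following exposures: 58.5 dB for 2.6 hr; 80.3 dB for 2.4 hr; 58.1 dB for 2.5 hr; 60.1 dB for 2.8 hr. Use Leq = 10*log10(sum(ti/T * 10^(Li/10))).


T_total = 2.6 + 2.4 + 2.5 + 2.8 = 10.3 hr
(2.6/10.3) * 10^(58.5/10) = 178705
(2.4/10.3) * 10^(80.3/10) = 2.49674e+07
(2.5/10.3) * 10^(58.1/10) = 156712
(2.8/10.3) * 10^(60.1/10) = 278177
Sum = 178705 + 2.49674e+07 + 156712 + 278177 = 2.5581e+07
Leq = 10*log10(2.5581e+07) = 74.079 dB


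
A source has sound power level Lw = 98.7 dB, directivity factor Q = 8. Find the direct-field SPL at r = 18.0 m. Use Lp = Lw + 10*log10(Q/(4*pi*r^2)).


4*pi*r^2 = 4*pi*18.0^2 = 4071.5 m^2
Q / (4*pi*r^2) = 8 / 4071.5 = 0.00196488
Lp = 98.7 + 10*log10(0.00196488) = 71.633 dB


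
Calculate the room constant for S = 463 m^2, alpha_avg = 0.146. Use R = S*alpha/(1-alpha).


R = 463 * 0.146 / (1 - 0.146) = 79.155 m^2


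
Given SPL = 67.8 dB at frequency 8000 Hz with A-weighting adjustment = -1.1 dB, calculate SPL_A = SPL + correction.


A-weighting table: 8000 Hz -> -1.1 dB correction
SPL_A = SPL + correction = 67.8 + (-1.1) = 66.7 dBA


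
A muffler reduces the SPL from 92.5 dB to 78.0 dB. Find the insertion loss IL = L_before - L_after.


Insertion loss = SPL without muffler - SPL with muffler
IL = 92.5 - 78.0 = 14.5 dB


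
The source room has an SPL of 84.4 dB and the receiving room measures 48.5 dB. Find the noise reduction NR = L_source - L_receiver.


NR = L_source - L_receiver (difference between source and receiving room levels)
NR = 84.4 - 48.5 = 35.9 dB


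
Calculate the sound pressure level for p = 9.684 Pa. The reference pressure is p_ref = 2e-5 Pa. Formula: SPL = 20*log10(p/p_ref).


p / p_ref = 9.684 / 2e-5 = 484200
SPL = 20 * log10(484200) = 113.7 dB


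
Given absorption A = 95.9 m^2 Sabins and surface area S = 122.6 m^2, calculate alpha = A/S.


Absorption coefficient = absorbed power / incident power
alpha = A / S = 95.9 / 122.6 = 0.78222


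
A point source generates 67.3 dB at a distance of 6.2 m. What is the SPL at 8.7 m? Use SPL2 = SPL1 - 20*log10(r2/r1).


r2/r1 = 8.7/6.2 = 1.40323
Correction = 20*log10(1.40323) = 2.94258 dB
SPL2 = 67.3 - 2.94258 = 64.357 dB


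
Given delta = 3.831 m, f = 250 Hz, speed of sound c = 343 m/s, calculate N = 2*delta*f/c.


N = 2*delta*f/c = 2*delta/lambda, where lambda = c/f
lambda = 343 / 250 = 1.372 m
N = 2 * 3.831 / 1.372 = 5.5845


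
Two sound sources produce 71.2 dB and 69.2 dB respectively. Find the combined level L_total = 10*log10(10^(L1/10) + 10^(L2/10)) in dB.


10^(71.2/10) = 1.31826e+07
10^(69.2/10) = 8.31764e+06
Sum = 1.31826e+07 + 8.31764e+06 = 2.15002e+07
L_total = 10*log10(2.15002e+07) = 73.324 dB


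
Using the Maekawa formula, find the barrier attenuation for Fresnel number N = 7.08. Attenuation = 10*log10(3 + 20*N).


3 + 20*N = 3 + 20*7.08 = 144.6
Att = 10*log10(144.6) = 21.602 dB


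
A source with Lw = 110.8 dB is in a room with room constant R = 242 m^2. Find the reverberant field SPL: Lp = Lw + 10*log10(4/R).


4/R = 4/242 = 0.0165289
Lp = 110.8 + 10*log10(0.0165289) = 92.982 dB


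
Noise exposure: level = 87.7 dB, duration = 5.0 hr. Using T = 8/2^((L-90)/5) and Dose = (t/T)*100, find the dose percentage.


T_allowed = 8 / 2^((87.7 - 90)/5) = 11.0043 hr
Dose = 5.0 / 11.0043 * 100 = 45.437 %


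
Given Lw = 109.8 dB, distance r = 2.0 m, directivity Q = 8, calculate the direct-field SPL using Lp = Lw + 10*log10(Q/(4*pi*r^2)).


4*pi*r^2 = 4*pi*2.0^2 = 50.2655 m^2
Q / (4*pi*r^2) = 8 / 50.2655 = 0.159155
Lp = 109.8 + 10*log10(0.159155) = 101.82 dB


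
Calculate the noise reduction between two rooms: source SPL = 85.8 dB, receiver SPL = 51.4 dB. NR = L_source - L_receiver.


NR = L_source - L_receiver (difference between source and receiving room levels)
NR = 85.8 - 51.4 = 34.4 dB


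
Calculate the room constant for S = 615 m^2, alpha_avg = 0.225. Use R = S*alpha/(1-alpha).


R = 615 * 0.225 / (1 - 0.225) = 178.55 m^2


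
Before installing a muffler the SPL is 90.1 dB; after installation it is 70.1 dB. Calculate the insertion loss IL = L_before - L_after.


Insertion loss = SPL without muffler - SPL with muffler
IL = 90.1 - 70.1 = 20 dB


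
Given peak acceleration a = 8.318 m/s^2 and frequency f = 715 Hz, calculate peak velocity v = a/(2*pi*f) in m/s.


omega = 2*pi*f = 2*pi*715 = 4492.48 rad/s
v = a / omega = 8.318 / 4492.48 = 0.0018515 m/s


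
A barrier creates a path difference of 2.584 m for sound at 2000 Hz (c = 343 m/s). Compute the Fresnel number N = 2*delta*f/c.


N = 2*delta*f/c = 2*delta/lambda, where lambda = c/f
lambda = 343 / 2000 = 0.1715 m
N = 2 * 2.584 / 0.1715 = 30.134


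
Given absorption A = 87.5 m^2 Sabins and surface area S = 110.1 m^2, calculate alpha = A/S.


Absorption coefficient = absorbed power / incident power
alpha = A / S = 87.5 / 110.1 = 0.79473


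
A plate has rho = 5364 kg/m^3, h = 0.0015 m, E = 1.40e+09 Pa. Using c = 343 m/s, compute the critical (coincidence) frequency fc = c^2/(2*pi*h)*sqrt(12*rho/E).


12*rho/E = 12*5364/1.40e+09 = 4.59771e-05
sqrt(12*rho/E) = sqrt(4.59771e-05) = 0.00678064
c^2/(2*pi*h) = 343^2/(2*pi*0.0015) = 1.24829e+07
fc = 1.24829e+07 * 0.00678064 = 84642 Hz


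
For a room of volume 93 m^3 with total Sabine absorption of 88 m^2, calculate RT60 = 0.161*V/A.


RT60 = 0.161 * 93 / 88 = 0.17015 s


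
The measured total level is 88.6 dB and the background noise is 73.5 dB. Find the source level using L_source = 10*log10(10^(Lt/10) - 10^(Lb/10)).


10^(88.6/10) = 7.24436e+08
10^(73.5/10) = 2.23872e+07
Difference = 7.24436e+08 - 2.23872e+07 = 7.02049e+08
L_source = 10*log10(7.02049e+08) = 88.464 dB


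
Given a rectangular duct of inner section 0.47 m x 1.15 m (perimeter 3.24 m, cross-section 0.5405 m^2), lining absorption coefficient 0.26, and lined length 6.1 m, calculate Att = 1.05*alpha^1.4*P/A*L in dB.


alpha^1.4 = 0.26^1.4 = 0.151692
Attenuation rate = 1.05 * alpha^1.4 * P / A
= 1.05 * 0.151692 * 3.24 / 0.5405 = 0.954776 dB/m
Total Att = 0.954776 * 6.1 = 5.8241 dB


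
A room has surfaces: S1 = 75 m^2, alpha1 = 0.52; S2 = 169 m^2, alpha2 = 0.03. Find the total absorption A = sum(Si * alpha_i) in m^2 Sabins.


75 * 0.52 = 39
169 * 0.03 = 5.07
A_total = 39 + 5.07 = 44.07 m^2


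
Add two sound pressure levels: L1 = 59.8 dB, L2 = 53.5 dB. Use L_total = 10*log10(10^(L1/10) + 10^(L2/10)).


10^(59.8/10) = 954993
10^(53.5/10) = 223872
Sum = 954993 + 223872 = 1.17886e+06
L_total = 10*log10(1.17886e+06) = 60.715 dB


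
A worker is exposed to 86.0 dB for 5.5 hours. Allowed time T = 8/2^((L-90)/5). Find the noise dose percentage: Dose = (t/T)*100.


T_allowed = 8 / 2^((86.0 - 90)/5) = 13.9288 hr
Dose = 5.5 / 13.9288 * 100 = 39.487 %


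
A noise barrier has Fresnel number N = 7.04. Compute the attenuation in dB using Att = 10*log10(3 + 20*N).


3 + 20*N = 3 + 20*7.04 = 143.8
Att = 10*log10(143.8) = 21.578 dB


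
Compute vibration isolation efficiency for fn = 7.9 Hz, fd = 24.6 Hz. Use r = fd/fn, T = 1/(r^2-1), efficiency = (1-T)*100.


r = 24.6 / 7.9 = 3.11392
r^2 - 1 = 3.11392^2 - 1 = 8.6965
T = 1/8.6965 = 0.114989
Efficiency = (1 - 0.114989)*100 = 88.501 %


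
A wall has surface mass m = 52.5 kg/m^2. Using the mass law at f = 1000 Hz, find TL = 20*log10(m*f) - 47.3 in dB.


m * f = 52.5 * 1000 = 52500
20*log10(52500) = 94.4032 dB
TL = 94.4032 - 47.3 = 47.103 dB


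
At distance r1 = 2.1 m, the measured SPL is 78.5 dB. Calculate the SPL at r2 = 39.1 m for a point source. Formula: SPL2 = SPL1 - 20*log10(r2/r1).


r2/r1 = 39.1/2.1 = 18.619
Correction = 20*log10(18.619) = 25.3991 dB
SPL2 = 78.5 - 25.3991 = 53.101 dB


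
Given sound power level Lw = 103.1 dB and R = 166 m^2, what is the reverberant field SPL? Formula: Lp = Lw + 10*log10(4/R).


4/R = 4/166 = 0.0240964
Lp = 103.1 + 10*log10(0.0240964) = 86.92 dB


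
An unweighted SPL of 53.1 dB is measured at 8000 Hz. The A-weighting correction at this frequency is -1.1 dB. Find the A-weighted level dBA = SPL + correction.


A-weighting table: 8000 Hz -> -1.1 dB correction
SPL_A = SPL + correction = 53.1 + (-1.1) = 52 dBA


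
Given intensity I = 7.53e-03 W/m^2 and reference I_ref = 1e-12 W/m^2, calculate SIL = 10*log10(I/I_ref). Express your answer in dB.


I / I_ref = 7.53e-03 / 1e-12 = 7.53e+09
SIL = 10 * log10(7.53e+09) = 98.768 dB


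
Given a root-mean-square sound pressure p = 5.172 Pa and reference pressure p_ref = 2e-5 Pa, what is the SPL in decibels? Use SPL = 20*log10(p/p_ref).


p / p_ref = 5.172 / 2e-5 = 258600
SPL = 20 * log10(258600) = 108.25 dB


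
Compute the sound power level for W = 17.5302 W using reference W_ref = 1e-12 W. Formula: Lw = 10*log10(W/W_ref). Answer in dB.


W / W_ref = 17.5302 / 1e-12 = 1.75302e+13
Lw = 10 * log10(1.75302e+13) = 132.44 dB


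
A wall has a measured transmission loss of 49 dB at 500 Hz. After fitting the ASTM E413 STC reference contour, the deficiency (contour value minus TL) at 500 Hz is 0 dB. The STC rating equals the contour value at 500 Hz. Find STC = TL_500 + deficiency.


By ASTM E413, STC = value of the fitted reference contour at 500 Hz.
Contour value at 500 Hz = TL_500 + deficiency = 49 + 0 = 49
STC = 49


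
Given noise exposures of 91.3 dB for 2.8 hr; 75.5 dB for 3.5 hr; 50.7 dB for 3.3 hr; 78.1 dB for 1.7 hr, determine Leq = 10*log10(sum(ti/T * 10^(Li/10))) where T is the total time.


T_total = 2.8 + 3.5 + 3.3 + 1.7 = 11.3 hr
(2.8/11.3) * 10^(91.3/10) = 3.34256e+08
(3.5/11.3) * 10^(75.5/10) = 1.09898e+07
(3.3/11.3) * 10^(50.7/10) = 34311.2
(1.7/11.3) * 10^(78.1/10) = 9.71338e+06
Sum = 3.34256e+08 + 1.09898e+07 + 34311.2 + 9.71338e+06 = 3.54993e+08
Leq = 10*log10(3.54993e+08) = 85.502 dB


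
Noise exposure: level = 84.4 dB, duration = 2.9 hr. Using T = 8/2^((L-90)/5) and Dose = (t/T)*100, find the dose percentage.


T_allowed = 8 / 2^((84.4 - 90)/5) = 17.3878 hr
Dose = 2.9 / 17.3878 * 100 = 16.678 %


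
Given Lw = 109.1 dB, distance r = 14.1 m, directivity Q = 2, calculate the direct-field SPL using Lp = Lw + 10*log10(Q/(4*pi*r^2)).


4*pi*r^2 = 4*pi*14.1^2 = 2498.32 m^2
Q / (4*pi*r^2) = 2 / 2498.32 = 0.000800538
Lp = 109.1 + 10*log10(0.000800538) = 78.134 dB


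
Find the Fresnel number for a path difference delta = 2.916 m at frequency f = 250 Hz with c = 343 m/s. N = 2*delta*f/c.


N = 2*delta*f/c = 2*delta/lambda, where lambda = c/f
lambda = 343 / 250 = 1.372 m
N = 2 * 2.916 / 1.372 = 4.2507


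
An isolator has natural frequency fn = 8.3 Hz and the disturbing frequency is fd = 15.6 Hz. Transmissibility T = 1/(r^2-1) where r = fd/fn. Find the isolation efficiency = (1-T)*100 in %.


r = 15.6 / 8.3 = 1.87952
r^2 - 1 = 1.87952^2 - 1 = 2.5326
T = 1/2.5326 = 0.394851
Efficiency = (1 - 0.394851)*100 = 60.515 %


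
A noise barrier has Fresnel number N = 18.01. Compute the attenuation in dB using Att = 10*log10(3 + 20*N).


3 + 20*N = 3 + 20*18.01 = 363.2
Att = 10*log10(363.2) = 25.601 dB


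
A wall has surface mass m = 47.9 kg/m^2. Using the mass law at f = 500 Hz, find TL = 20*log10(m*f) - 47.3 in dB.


m * f = 47.9 * 500 = 23950
20*log10(23950) = 87.5861 dB
TL = 87.5861 - 47.3 = 40.286 dB


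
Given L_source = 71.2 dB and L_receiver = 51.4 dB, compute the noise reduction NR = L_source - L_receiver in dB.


NR = L_source - L_receiver (difference between source and receiving room levels)
NR = 71.2 - 51.4 = 19.8 dB


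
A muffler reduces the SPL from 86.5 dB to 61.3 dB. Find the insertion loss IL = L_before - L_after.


Insertion loss = SPL without muffler - SPL with muffler
IL = 86.5 - 61.3 = 25.2 dB


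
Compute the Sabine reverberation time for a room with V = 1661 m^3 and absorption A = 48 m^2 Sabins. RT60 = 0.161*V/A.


RT60 = 0.161 * 1661 / 48 = 5.5713 s


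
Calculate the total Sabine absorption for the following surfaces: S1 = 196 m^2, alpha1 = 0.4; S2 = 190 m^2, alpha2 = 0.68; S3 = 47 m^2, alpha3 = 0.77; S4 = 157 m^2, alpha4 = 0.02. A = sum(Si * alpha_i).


196 * 0.4 = 78.4
190 * 0.68 = 129.2
47 * 0.77 = 36.19
157 * 0.02 = 3.14
A_total = 78.4 + 129.2 + 36.19 + 3.14 = 246.93 m^2


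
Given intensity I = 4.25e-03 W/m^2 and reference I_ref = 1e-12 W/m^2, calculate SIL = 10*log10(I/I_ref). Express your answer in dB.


I / I_ref = 4.25e-03 / 1e-12 = 4.25e+09
SIL = 10 * log10(4.25e+09) = 96.284 dB


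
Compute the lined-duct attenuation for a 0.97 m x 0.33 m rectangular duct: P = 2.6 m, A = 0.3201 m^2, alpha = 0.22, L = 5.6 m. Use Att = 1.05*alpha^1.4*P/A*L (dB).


alpha^1.4 = 0.22^1.4 = 0.120058
Attenuation rate = 1.05 * alpha^1.4 * P / A
= 1.05 * 0.120058 * 2.6 / 0.3201 = 1.02392 dB/m
Total Att = 1.02392 * 5.6 = 5.734 dB


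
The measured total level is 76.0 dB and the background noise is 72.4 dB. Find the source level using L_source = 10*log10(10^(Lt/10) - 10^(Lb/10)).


10^(76.0/10) = 3.98107e+07
10^(72.4/10) = 1.7378e+07
Difference = 3.98107e+07 - 1.7378e+07 = 2.24327e+07
L_source = 10*log10(2.24327e+07) = 73.509 dB


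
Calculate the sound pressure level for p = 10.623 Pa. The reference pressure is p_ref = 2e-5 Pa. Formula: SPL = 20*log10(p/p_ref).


p / p_ref = 10.623 / 2e-5 = 531150
SPL = 20 * log10(531150) = 114.5 dB


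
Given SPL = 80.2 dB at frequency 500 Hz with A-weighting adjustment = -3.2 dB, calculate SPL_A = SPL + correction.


A-weighting table: 500 Hz -> -3.2 dB correction
SPL_A = SPL + correction = 80.2 + (-3.2) = 77 dBA


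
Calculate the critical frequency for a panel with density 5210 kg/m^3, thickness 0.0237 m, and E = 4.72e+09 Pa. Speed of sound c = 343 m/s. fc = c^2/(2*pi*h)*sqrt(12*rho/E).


12*rho/E = 12*5210/4.72e+09 = 1.32458e-05
sqrt(12*rho/E) = sqrt(1.32458e-05) = 0.00363948
c^2/(2*pi*h) = 343^2/(2*pi*0.0237) = 790060
fc = 790060 * 0.00363948 = 2875.4 Hz


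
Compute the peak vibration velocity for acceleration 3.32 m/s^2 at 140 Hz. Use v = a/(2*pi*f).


omega = 2*pi*f = 2*pi*140 = 879.646 rad/s
v = a / omega = 3.32 / 879.646 = 0.0037742 m/s


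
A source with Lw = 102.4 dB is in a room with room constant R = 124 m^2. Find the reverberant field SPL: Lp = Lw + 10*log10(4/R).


4/R = 4/124 = 0.0322581
Lp = 102.4 + 10*log10(0.0322581) = 87.486 dB


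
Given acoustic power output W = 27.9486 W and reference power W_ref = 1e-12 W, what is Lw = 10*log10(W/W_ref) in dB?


W / W_ref = 27.9486 / 1e-12 = 2.79486e+13
Lw = 10 * log10(2.79486e+13) = 134.46 dB


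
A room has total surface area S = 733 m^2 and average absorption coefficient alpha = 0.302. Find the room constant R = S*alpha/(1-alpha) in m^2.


R = 733 * 0.302 / (1 - 0.302) = 317.14 m^2


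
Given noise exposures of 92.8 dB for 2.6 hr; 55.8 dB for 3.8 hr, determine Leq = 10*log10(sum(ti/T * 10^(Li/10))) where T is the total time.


T_total = 2.6 + 3.8 = 6.4 hr
(2.6/6.4) * 10^(92.8/10) = 7.74093e+08
(3.8/6.4) * 10^(55.8/10) = 225737
Sum = 7.74093e+08 + 225737 = 7.74319e+08
Leq = 10*log10(7.74319e+08) = 88.889 dB


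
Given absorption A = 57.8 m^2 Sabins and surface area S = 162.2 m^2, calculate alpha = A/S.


Absorption coefficient = absorbed power / incident power
alpha = A / S = 57.8 / 162.2 = 0.35635


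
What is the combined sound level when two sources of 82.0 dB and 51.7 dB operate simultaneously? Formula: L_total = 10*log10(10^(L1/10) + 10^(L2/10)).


10^(82.0/10) = 1.58489e+08
10^(51.7/10) = 147911
Sum = 1.58489e+08 + 147911 = 1.58637e+08
L_total = 10*log10(1.58637e+08) = 82.004 dB


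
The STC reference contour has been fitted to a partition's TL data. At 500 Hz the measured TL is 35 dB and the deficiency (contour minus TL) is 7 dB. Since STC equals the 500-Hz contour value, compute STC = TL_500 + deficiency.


By ASTM E413, STC = value of the fitted reference contour at 500 Hz.
Contour value at 500 Hz = TL_500 + deficiency = 35 + 7 = 42
STC = 42


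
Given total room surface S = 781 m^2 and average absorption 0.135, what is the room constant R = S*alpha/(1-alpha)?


R = 781 * 0.135 / (1 - 0.135) = 121.89 m^2


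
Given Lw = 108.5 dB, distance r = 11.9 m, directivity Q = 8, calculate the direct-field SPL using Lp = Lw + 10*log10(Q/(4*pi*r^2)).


4*pi*r^2 = 4*pi*11.9^2 = 1779.52 m^2
Q / (4*pi*r^2) = 8 / 1779.52 = 0.00449559
Lp = 108.5 + 10*log10(0.00449559) = 85.028 dB


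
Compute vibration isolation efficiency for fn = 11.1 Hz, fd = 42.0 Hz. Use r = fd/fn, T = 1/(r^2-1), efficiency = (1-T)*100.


r = 42.0 / 11.1 = 3.78378
r^2 - 1 = 3.78378^2 - 1 = 13.317
T = 1/13.317 = 0.075092
Efficiency = (1 - 0.075092)*100 = 92.491 %


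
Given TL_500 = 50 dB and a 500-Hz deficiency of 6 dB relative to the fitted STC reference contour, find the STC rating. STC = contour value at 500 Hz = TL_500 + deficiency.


By ASTM E413, STC = value of the fitted reference contour at 500 Hz.
Contour value at 500 Hz = TL_500 + deficiency = 50 + 6 = 56
STC = 56


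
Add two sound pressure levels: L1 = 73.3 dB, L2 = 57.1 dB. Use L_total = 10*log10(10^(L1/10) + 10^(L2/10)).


10^(73.3/10) = 2.13796e+07
10^(57.1/10) = 512861
Sum = 2.13796e+07 + 512861 = 2.18925e+07
L_total = 10*log10(2.18925e+07) = 73.403 dB


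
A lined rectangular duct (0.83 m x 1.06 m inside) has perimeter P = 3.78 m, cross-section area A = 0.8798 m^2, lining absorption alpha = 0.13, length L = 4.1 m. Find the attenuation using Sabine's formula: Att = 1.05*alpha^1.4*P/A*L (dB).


alpha^1.4 = 0.13^1.4 = 0.0574805
Attenuation rate = 1.05 * alpha^1.4 * P / A
= 1.05 * 0.0574805 * 3.78 / 0.8798 = 0.259309 dB/m
Total Att = 0.259309 * 4.1 = 1.0632 dB


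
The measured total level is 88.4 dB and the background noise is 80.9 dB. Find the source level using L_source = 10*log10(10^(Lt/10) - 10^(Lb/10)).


10^(88.4/10) = 6.91831e+08
10^(80.9/10) = 1.23027e+08
Difference = 6.91831e+08 - 1.23027e+08 = 5.68804e+08
L_source = 10*log10(5.68804e+08) = 87.55 dB


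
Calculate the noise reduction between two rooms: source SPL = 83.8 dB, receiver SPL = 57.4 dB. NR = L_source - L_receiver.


NR = L_source - L_receiver (difference between source and receiving room levels)
NR = 83.8 - 57.4 = 26.4 dB


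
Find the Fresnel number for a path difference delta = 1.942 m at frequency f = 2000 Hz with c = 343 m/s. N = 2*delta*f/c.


N = 2*delta*f/c = 2*delta/lambda, where lambda = c/f
lambda = 343 / 2000 = 0.1715 m
N = 2 * 1.942 / 0.1715 = 22.647


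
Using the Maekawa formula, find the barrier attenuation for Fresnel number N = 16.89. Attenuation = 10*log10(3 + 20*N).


3 + 20*N = 3 + 20*16.89 = 340.8
Att = 10*log10(340.8) = 25.325 dB


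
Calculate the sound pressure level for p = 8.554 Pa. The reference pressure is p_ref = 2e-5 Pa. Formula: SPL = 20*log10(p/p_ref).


p / p_ref = 8.554 / 2e-5 = 427700
SPL = 20 * log10(427700) = 112.62 dB


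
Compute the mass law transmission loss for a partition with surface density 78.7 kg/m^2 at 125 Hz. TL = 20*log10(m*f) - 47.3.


m * f = 78.7 * 125 = 9837.5
20*log10(9837.5) = 79.8577 dB
TL = 79.8577 - 47.3 = 32.558 dB


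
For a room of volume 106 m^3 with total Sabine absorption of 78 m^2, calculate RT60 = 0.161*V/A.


RT60 = 0.161 * 106 / 78 = 0.21879 s


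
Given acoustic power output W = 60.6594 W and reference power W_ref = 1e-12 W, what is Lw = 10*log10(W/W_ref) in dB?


W / W_ref = 60.6594 / 1e-12 = 6.06594e+13
Lw = 10 * log10(6.06594e+13) = 137.83 dB


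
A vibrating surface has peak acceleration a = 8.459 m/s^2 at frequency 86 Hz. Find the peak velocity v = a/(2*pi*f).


omega = 2*pi*f = 2*pi*86 = 540.354 rad/s
v = a / omega = 8.459 / 540.354 = 0.015655 m/s


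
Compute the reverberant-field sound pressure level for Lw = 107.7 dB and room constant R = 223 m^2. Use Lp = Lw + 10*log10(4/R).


4/R = 4/223 = 0.0179372
Lp = 107.7 + 10*log10(0.0179372) = 90.238 dB


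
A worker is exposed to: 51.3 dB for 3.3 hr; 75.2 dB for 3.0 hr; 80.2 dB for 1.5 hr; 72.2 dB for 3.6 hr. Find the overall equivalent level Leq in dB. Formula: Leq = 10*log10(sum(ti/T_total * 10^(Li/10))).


T_total = 3.3 + 3.0 + 1.5 + 3.6 = 11.4 hr
(3.3/11.4) * 10^(51.3/10) = 39048.9
(3.0/11.4) * 10^(75.2/10) = 8.71398e+06
(1.5/11.4) * 10^(80.2/10) = 1.3778e+07
(3.6/11.4) * 10^(72.2/10) = 5.2408e+06
Sum = 39048.9 + 8.71398e+06 + 1.3778e+07 + 5.2408e+06 = 2.77718e+07
Leq = 10*log10(2.77718e+07) = 74.436 dB


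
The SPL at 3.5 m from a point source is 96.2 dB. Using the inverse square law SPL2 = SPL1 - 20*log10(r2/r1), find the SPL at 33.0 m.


r2/r1 = 33.0/3.5 = 9.42857
Correction = 20*log10(9.42857) = 19.4889 dB
SPL2 = 96.2 - 19.4889 = 76.711 dB


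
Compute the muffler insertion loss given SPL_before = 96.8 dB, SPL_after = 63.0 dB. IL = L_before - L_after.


Insertion loss = SPL without muffler - SPL with muffler
IL = 96.8 - 63.0 = 33.8 dB


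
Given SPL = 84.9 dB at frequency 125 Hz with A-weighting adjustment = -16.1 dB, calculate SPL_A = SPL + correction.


A-weighting table: 125 Hz -> -16.1 dB correction
SPL_A = SPL + correction = 84.9 + (-16.1) = 68.8 dBA


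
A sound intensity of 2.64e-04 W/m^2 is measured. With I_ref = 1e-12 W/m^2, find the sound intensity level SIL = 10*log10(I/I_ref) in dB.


I / I_ref = 2.64e-04 / 1e-12 = 2.64e+08
SIL = 10 * log10(2.64e+08) = 84.216 dB


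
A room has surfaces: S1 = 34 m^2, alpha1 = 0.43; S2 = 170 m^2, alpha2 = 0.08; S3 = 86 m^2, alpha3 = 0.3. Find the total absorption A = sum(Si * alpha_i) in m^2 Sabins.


34 * 0.43 = 14.62
170 * 0.08 = 13.6
86 * 0.3 = 25.8
A_total = 14.62 + 13.6 + 25.8 = 54.02 m^2


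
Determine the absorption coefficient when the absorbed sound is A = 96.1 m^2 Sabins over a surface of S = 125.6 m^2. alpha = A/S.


Absorption coefficient = absorbed power / incident power
alpha = A / S = 96.1 / 125.6 = 0.76513


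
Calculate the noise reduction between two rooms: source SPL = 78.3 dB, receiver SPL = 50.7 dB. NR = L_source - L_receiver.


NR = L_source - L_receiver (difference between source and receiving room levels)
NR = 78.3 - 50.7 = 27.6 dB


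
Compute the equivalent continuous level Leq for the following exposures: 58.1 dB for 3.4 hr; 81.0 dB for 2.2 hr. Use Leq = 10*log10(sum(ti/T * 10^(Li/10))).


T_total = 3.4 + 2.2 = 5.6 hr
(3.4/5.6) * 10^(58.1/10) = 392004
(2.2/5.6) * 10^(81.0/10) = 4.94578e+07
Sum = 392004 + 4.94578e+07 = 4.98498e+07
Leq = 10*log10(4.98498e+07) = 76.977 dB


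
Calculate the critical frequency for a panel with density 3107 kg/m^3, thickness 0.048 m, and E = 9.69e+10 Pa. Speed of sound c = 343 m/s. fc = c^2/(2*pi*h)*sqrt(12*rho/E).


12*rho/E = 12*3107/9.69e+10 = 3.84768e-07
sqrt(12*rho/E) = sqrt(3.84768e-07) = 0.000620297
c^2/(2*pi*h) = 343^2/(2*pi*0.048) = 390092
fc = 390092 * 0.000620297 = 241.97 Hz


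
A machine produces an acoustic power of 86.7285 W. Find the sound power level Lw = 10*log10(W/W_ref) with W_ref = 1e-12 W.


W / W_ref = 86.7285 / 1e-12 = 8.67285e+13
Lw = 10 * log10(8.67285e+13) = 139.38 dB


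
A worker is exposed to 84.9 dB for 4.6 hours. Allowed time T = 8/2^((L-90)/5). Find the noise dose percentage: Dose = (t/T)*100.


T_allowed = 8 / 2^((84.9 - 90)/5) = 16.2234 hr
Dose = 4.6 / 16.2234 * 100 = 28.354 %


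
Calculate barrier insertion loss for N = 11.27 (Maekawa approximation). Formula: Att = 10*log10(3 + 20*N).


3 + 20*N = 3 + 20*11.27 = 228.4
Att = 10*log10(228.4) = 23.587 dB


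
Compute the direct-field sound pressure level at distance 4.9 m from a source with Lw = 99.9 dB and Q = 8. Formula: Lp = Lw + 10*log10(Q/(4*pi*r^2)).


4*pi*r^2 = 4*pi*4.9^2 = 301.719 m^2
Q / (4*pi*r^2) = 8 / 301.719 = 0.0265147
Lp = 99.9 + 10*log10(0.0265147) = 84.135 dB


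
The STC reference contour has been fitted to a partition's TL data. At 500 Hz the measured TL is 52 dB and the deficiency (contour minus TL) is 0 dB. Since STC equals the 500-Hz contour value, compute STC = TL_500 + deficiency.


By ASTM E413, STC = value of the fitted reference contour at 500 Hz.
Contour value at 500 Hz = TL_500 + deficiency = 52 + 0 = 52
STC = 52


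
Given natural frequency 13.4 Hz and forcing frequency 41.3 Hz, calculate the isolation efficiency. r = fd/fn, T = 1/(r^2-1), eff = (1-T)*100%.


r = 41.3 / 13.4 = 3.08209
r^2 - 1 = 3.08209^2 - 1 = 8.49928
T = 1/8.49928 = 0.117657
Efficiency = (1 - 0.117657)*100 = 88.234 %


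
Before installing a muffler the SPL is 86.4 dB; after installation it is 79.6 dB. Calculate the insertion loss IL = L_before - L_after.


Insertion loss = SPL without muffler - SPL with muffler
IL = 86.4 - 79.6 = 6.8 dB


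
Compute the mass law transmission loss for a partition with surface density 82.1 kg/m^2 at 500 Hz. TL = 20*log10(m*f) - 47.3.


m * f = 82.1 * 500 = 41050
20*log10(41050) = 92.2663 dB
TL = 92.2663 - 47.3 = 44.966 dB


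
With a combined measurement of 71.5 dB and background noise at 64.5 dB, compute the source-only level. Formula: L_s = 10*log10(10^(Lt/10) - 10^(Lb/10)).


10^(71.5/10) = 1.41254e+07
10^(64.5/10) = 2.81838e+06
Difference = 1.41254e+07 - 2.81838e+06 = 1.1307e+07
L_source = 10*log10(1.1307e+07) = 70.533 dB


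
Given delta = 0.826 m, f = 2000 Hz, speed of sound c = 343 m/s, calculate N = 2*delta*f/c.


N = 2*delta*f/c = 2*delta/lambda, where lambda = c/f
lambda = 343 / 2000 = 0.1715 m
N = 2 * 0.826 / 0.1715 = 9.6327


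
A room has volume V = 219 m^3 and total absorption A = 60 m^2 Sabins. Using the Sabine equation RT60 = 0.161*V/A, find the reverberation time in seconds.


RT60 = 0.161 * 219 / 60 = 0.58765 s


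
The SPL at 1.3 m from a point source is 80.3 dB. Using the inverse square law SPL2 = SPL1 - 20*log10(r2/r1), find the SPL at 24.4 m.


r2/r1 = 24.4/1.3 = 18.7692
Correction = 20*log10(18.7692) = 25.4689 dB
SPL2 = 80.3 - 25.4689 = 54.831 dB


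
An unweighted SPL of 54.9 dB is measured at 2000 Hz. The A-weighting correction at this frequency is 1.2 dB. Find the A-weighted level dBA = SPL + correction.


A-weighting table: 2000 Hz -> 1.2 dB correction
SPL_A = SPL + correction = 54.9 + (1.2) = 56.1 dBA


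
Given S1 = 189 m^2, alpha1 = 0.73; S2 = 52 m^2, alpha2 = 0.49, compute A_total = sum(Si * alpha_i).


189 * 0.73 = 137.97
52 * 0.49 = 25.48
A_total = 137.97 + 25.48 = 163.45 m^2
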